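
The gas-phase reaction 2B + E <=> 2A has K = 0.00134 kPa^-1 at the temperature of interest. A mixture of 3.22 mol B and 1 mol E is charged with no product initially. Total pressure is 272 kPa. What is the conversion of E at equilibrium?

X = 0.324

Let X = conversion of E (basis 1 mol E); extent of reaction ξ = X.
At extent ξ: n_B = 3.22 − 2X; n_E = 1 − X; n_A = 2X.
Total moles n_T = 4.22 − X.
With p_i = (n_i/n_T)P, K = p_A^2 / (p_B^2 p_E).
Substituting and setting equal to 0.00134 kPa^-1 gives a polynomial in X; the root in (0,1) is X = 0.324.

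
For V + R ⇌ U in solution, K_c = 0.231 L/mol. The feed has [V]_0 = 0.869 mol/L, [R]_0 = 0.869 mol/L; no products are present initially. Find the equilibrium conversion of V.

X = 0.146

Let X = conversion of V; extent ξ = 0.869·X mol/L.
Concentrations: [V] = 0.869 − 0.869X; [R] = 0.869 − 0.869X; [U] = 0.869X.
K_c = [U] / ([V] [R]).
Equating to 0.231 L/mol: the physical root is X = 0.146.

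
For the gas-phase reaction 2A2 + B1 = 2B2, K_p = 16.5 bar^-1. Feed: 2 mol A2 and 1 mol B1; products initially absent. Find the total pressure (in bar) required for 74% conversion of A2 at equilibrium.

P = 4.27 bar

Basis: 2 mol A2 initially; let X = conversion of A2. Extent ξ = X.
Species balance: n_A2 = 2 − 2X; n_B1 = 1 − X; n_B2 = 2X.
Total moles n_T = 3 − X.
K_p = p_B2^2 / (p_A2^2 p_B1) with p_i = (n_i/n_T)·P.
At X = 0.74: the mole-fraction product g(X) = Π y_i^ν_i = 70.41. Since K_p = g(X)·P^{-1}, P = (g/K_p)^(1/1) = (70.41/16.5)^(1/1) = 4.27 bar.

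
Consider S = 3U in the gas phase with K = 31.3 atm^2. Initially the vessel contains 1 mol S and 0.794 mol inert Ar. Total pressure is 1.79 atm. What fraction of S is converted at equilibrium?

Let X = conversion of S (basis 1 mol S); extent of reaction ξ = X.
Species balance: n_S = 1 − X; n_U = 3X; n_I = 0.794 (inert).
Summing: n_T = 1.79 + 2X.
With p_i = (n_i/n_T)P, K = p_U^3 / (p_S).
Setting this equal to 31.3 atm^2 and taking the physical root (0 < X < 1) gives X = 0.858.

X = 0.858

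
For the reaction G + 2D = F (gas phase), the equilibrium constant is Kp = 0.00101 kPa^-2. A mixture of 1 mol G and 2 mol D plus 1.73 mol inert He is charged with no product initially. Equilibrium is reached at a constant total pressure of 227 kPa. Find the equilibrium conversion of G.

Take 1 mol G as basis and let X be its fractional conversion, so ξ = X.
Moles: n_G = 1 − X; n_D = 2 − 2X; n_F = X; n_I = 1.73 (inert).
Total moles n_T = 4.73 − 2X.
y_i = n_i/n_T, p_i = y_i·P. Kp = p_F / (p_G p_D^2).
Substituting and setting equal to 0.00101 kPa^-2 gives a polynomial in X; the root in (0,1) is X = 0.667.

X = 0.667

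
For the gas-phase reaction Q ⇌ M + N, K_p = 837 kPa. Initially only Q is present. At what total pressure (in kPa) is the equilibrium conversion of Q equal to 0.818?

P = 414 kPa

Basis: 1 mol Q initially; let X = conversion of Q. Extent ξ = X.
At extent ξ: n_Q = 1 − X; n_M = X; n_N = X.
n_T = Σnᵢ = 1 + X.
K_p = p_M p_N / (p_Q) with p_i = (n_i/n_T)·P.
At X = 0.818: the mole-fraction product g(X) = Π y_i^ν_i = 2.022. Since K_p = g(X)·P^{1}, P = (K_p/g)^(1/1) = (837/2.022)^(1/1) = 414 kPa.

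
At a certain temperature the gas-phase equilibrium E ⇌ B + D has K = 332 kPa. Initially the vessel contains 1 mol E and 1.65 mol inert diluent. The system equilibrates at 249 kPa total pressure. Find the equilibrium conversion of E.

Take 1 mol E as basis and let X be its fractional conversion, so ξ = X.
Species balance: n_E = 1 − X; n_B = X; n_D = X; n_I = 1.65 (inert).
Total moles n_T = 2.65 + X.
With p_i = (n_i/n_T)P, K = p_B p_D / (p_E).
Equating to 332 kPa and solving on 0 < X < 1: X = 0.846.

X = 0.846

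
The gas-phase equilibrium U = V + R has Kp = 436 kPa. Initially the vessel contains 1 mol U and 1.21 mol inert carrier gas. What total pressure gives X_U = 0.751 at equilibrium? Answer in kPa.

P = 570 kPa

Basis: 1 mol U initially; let X = conversion of U. Extent ξ = X.
Species balance: n_U = 1 − X; n_V = X; n_R = X; n_I = 1.21 (inert).
Total moles n_T = 2.21 + X.
Kp = p_V p_R / (p_U) with p_i = (n_i/n_T)·P.
At X = 0.751: the mole-fraction product g(X) = Π y_i^ν_i = 0.765. Since Kp = g(X)·P^{1}, P = (Kp/g)^(1/1) = (436/0.765)^(1/1) = 570 kPa.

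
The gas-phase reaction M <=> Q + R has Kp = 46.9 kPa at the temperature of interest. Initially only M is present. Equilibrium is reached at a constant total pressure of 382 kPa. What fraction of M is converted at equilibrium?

X = 0.331

Let X = conversion of M (basis 1 mol M); extent of reaction ξ = X.
Moles: n_M = 1 − X; n_Q = X; n_R = X.
n_T = Σnᵢ = 1 + X.
Mole fractions y_i = n_i/n_T; Kp = p_Q p_R / (p_M) with p_i = y_i·P.
This yields a degree-2 equation in X; solving on (0,1), X = 0.331.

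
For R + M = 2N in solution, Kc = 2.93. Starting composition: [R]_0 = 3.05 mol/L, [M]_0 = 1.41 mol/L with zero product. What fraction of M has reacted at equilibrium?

Let X = conversion of M; extent ξ = 1.41·X mol/L.
Concentrations: [R] = 3.05 − 1.41X; [M] = 1.41 − 1.41X; [N] = 2.82X.
Kc = [N]^2 / ([R] [M]).
Setting equal to 2.93 and solving for X on (0,1) gives X = 0.637.

X = 0.637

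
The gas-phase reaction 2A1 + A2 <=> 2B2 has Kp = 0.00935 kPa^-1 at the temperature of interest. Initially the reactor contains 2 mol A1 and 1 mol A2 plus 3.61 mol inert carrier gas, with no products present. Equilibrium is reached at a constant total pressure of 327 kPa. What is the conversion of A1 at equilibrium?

X = 0.359

Let X = conversion of A1 (basis 2 mol A1); extent of reaction ξ = X.
Mole table: n_A1 = 2 − 2X; n_A2 = 1 − X; n_B2 = 2X; n_I = 3.61 (inert).
Total moles n_T = 6.61 − X.
y_i = n_i/n_T, p_i = y_i·P. Kp = p_B2^2 / (p_A1^2 p_A2).
This yields a degree-3 equation in X; solving on (0,1), X = 0.359.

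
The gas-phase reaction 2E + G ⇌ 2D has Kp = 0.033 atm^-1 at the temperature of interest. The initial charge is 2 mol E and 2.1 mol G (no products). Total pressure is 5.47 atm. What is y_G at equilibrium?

y_G = 0.483

Basis: 2 mol E initially; let X = conversion of E. Extent ξ = X.
Moles: n_E = 2 − 2X; n_G = 2.1 − X; n_D = 2X.
Summing: n_T = 4.1 − X.
With p_i = (n_i/n_T)P, Kp = p_D^2 / (p_E^2 p_G).
Setting this equal to 0.033 atm^-1 and taking the physical root (0 < X < 1) gives X = 0.228.
Then n_G = 1.87, n_T = 3.87, so y_G = 0.483.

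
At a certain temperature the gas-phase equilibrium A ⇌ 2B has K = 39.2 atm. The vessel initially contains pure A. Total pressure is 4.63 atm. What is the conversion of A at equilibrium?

X = 0.824

Basis: 1 mol A initially; let X = conversion of A. Extent ξ = X.
At extent ξ: n_A = 1 − X; n_B = 2X.
Summing: n_T = 1 + X.
y_i = n_i/n_T, p_i = y_i·P. K = p_B^2 / (p_A).
Setting this equal to 39.2 atm and taking the physical root (0 < X < 1) gives X = 0.824.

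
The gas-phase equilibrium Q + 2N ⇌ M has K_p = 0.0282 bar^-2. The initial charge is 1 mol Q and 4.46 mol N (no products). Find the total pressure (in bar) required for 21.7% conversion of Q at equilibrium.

P = 3.91 bar

Let X = conversion of Q (basis 1 mol Q); extent of reaction ξ = X.
Moles: n_Q = 1 − X; n_N = 4.46 − 2X; n_M = X.
n_T = Σnᵢ = 5.46 − 2X.
K_p = p_M / (p_Q p_N^2) with p_i = (n_i/n_T)·P.
At X = 0.217: the mole-fraction product g(X) = Π y_i^ν_i = 0.4319. Since K_p = g(X)·P^{-2}, P = (g/K_p)^(1/2) = (0.4319/0.0282)^(1/2) = 3.91 bar.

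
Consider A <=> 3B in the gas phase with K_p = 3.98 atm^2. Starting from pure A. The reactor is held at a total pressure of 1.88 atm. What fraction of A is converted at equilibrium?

Let X = conversion of A (basis 1 mol A); extent of reaction ξ = X.
Species balance: n_A = 1 − X; n_B = 3X.
Summing: n_T = 1 + 2X.
y_i = n_i/n_T, p_i = y_i·P. K_p = p_B^3 / (p_A).
Substituting and setting equal to 3.98 atm^2 gives a polynomial in X; the root in (0,1) is X = 0.435.

X = 0.435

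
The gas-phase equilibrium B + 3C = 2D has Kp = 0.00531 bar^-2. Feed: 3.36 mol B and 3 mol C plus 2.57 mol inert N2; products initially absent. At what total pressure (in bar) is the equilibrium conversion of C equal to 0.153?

P = 4.99 bar

Basis: 3 mol C initially; let X = conversion of C. Extent ξ = X.
Species balance: n_B = 3.36 − X; n_C = 3 − 3X; n_D = 2X; n_I = 2.57 (inert).
n_T = Σnᵢ = 8.93 − 2X.
Kp = p_D^2 / (p_B p_C^3) with p_i = (n_i/n_T)·P.
At X = 0.153: the mole-fraction product g(X) = Π y_i^ν_i = 0.1324. Since Kp = g(X)·P^{-2}, P = (g/Kp)^(1/2) = (0.1324/0.00531)^(1/2) = 4.99 bar.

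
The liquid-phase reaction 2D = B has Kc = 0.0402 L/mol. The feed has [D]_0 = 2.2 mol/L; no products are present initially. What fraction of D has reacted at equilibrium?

X = 0.133

Let X = conversion of D; extent ξ = 2.2X/2 mol/L.
Concentrations: [D] = 2.2 − 2.2X; [B] = 1.1X.
Kc = [B] / ([D]^2).
This equals 0.0402 at X = 0.133 (the root in 0 < X < 1).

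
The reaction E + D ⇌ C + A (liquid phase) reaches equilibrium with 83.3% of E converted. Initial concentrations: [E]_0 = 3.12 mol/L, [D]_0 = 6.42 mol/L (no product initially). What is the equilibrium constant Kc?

Let X = conversion of E.
Concentrations: [E] = 3.12 − 3.12X; [D] = 6.42 − 3.12X; [C] = 3.12X; [A] = 3.12X.
At X = 0.833: [E] = 0.521, [D] = 3.82, [C] = 2.6, [A] = 2.6.
Kc = [C] [A] / ([E] [D]) = 3.39.

Kc = 3.39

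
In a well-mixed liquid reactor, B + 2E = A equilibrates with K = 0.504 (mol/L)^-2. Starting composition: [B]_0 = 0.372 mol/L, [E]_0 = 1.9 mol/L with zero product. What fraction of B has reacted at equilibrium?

X = 0.533

Let X = conversion of B; extent ξ = 0.372·X mol/L.
Concentrations: [B] = 0.372 − 0.372X; [E] = 1.9 − 0.744X; [A] = 0.372X.
K = [A] / ([B] [E]^2).
Setting equal to 0.504 and solving for X on (0,1) gives X = 0.533.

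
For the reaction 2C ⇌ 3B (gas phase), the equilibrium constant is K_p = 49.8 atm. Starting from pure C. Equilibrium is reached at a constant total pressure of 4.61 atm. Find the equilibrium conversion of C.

X = 0.712

Basis: 1 mol C initially; let X = conversion of C. Extent ξ = 0.5X.
Moles: n_C = 1 − X; n_B = 1.5X.
Summing: n_T = 1 + 0.5X.
Mole fractions y_i = n_i/n_T; K_p = p_B^3 / (p_C^2) with p_i = y_i·P.
Setting this equal to 49.8 atm and taking the physical root (0 < X < 1) gives X = 0.712.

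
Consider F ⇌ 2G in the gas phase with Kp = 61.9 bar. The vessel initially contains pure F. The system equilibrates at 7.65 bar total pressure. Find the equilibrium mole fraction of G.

Let X = conversion of F (basis 1 mol F); extent of reaction ξ = X.
Species balance: n_F = 1 − X; n_G = 2X.
Total moles n_T = 1 + X.
Mole fractions y_i = n_i/n_T; Kp = p_G^2 / (p_F) with p_i = y_i·P.
Substituting and setting equal to 61.9 bar gives a polynomial in X; the root in (0,1) is X = 0.818.
Then n_G = 1.64, n_T = 1.82, so y_G = 0.900.

y_G = 0.900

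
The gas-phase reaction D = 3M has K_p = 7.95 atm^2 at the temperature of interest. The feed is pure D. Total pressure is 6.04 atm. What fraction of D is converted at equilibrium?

Let X = conversion of D (basis 1 mol D); extent of reaction ξ = X.
Moles: n_D = 1 − X; n_M = 3X.
Summing: n_T = 1 + 2X.
y_i = n_i/n_T, p_i = y_i·P. K_p = p_M^3 / (p_D).
Setting this equal to 7.95 atm^2 and taking the physical root (0 < X < 1) gives X = 0.237.

X = 0.237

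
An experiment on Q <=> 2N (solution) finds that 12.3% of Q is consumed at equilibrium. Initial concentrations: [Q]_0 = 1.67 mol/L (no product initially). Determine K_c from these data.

Let X = conversion of Q.
Concentrations: [Q] = 1.67 − 1.67X; [N] = 3.34X.
At X = 0.123: [Q] = 1.46, [N] = 0.411.
K_c = [N]^2 / ([Q]) = 0.115 mol/L.

K_c = 0.115 mol/L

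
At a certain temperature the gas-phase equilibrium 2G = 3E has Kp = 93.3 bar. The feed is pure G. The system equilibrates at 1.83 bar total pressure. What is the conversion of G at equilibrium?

X = 0.835

Take 1 mol G as basis and let X be its fractional conversion, so ξ = 0.5X.
Mole table: n_G = 1 − X; n_E = 1.5X.
n_T = Σnᵢ = 1 + 0.5X.
With p_i = (n_i/n_T)P, Kp = p_E^3 / (p_G^2).
Setting this equal to 93.3 bar and taking the physical root (0 < X < 1) gives X = 0.835.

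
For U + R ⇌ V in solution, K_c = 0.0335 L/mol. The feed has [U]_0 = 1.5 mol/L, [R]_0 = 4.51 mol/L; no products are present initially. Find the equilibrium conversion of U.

X = 0.126

Let X = conversion of U; extent ξ = 1.5·X mol/L.
Concentrations: [U] = 1.5 − 1.5X; [R] = 4.51 − 1.5X; [V] = 1.5X.
K_c = [V] / ([U] [R]).
Solving K_c = 0.0335 for X ∈ (0,1): X = 0.126.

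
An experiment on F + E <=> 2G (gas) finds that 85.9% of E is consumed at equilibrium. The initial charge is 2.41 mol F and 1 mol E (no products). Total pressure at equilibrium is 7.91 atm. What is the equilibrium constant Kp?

Kp = 13.5

Take 1 mol E as basis and let X be its fractional conversion, so ξ = X.
Mole table: n_F = 2.41 − X; n_E = 1 − X; n_G = 2X.
Since Δν = 0, n_T = 3.41 throughout.
At X = 0.859: n_F = 1.55, n_E = 0.141, n_G = 1.72, n_T = 3.41.
p_i = (n_i/n_T)·P. Kp = p_G^2 / (p_F p_E) = 13.5.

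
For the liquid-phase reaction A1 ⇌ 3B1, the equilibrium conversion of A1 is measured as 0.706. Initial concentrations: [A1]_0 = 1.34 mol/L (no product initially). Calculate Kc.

Let X = conversion of A1.
Concentrations: [A1] = 1.34 − 1.34X; [B1] = 4.02X.
At X = 0.706: [A1] = 0.394, [B1] = 2.84.
Kc = [B1]^3 / ([A1]) = 58 (mol/L)^2.

Kc = 58 (mol/L)^2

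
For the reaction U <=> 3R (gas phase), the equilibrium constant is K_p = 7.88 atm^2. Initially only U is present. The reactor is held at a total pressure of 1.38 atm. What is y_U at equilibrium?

Take 1 mol U as basis and let X be its fractional conversion, so ξ = X.
At extent ξ: n_U = 1 − X; n_R = 3X.
Total moles n_T = 1 + 2X.
With p_i = (n_i/n_T)P, K_p = p_R^3 / (p_U).
Setting this equal to 7.88 atm^2 and taking the physical root (0 < X < 1) gives X = 0.656.
Then n_U = 0.344, n_T = 2.31, so y_U = 0.149.

y_U = 0.149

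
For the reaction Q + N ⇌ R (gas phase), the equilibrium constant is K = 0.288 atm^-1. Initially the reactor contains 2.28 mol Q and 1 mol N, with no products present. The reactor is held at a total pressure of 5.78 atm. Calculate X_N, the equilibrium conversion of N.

X = 0.515

Basis: 1 mol N initially; let X = conversion of N. Extent ξ = X.
Mole table: n_Q = 2.28 − X; n_N = 1 − X; n_R = X.
n_T = Σnᵢ = 3.28 − X.
y_i = n_i/n_T, p_i = y_i·P. K = p_R / (p_Q p_N).
Setting this equal to 0.288 atm^-1 and taking the physical root (0 < X < 1) gives X = 0.515.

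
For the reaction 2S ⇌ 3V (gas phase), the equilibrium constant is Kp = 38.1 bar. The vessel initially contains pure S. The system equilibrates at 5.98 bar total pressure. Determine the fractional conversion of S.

Take 1 mol S as basis and let X be its fractional conversion, so ξ = 0.5X.
Species balance: n_S = 1 − X; n_V = 1.5X.
n_T = Σnᵢ = 1 + 0.5X.
Mole fractions y_i = n_i/n_T; Kp = p_V^3 / (p_S^2) with p_i = y_i·P.
Substituting and setting equal to 38.1 bar gives a polynomial in X; the root in (0,1) is X = 0.661.

X = 0.661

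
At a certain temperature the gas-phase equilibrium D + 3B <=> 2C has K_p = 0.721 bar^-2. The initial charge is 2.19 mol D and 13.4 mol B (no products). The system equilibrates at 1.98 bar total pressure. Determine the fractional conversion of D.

X = 0.680

Take 2.19 mol D as basis and let X be its fractional conversion, so ξ = 2.19X.
Moles: n_D = 2.19 − 2.19X; n_B = 13.4 − 6.57X; n_C = 4.38X.
Summing: n_T = 15.6 − 4.38X.
y_i = n_i/n_T, p_i = y_i·P. K_p = p_C^2 / (p_D p_B^3).
This yields a degree-4 equation in X; solving on (0,1), X = 0.680.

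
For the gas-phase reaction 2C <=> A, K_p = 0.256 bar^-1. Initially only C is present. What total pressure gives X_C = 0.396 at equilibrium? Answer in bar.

P = 1.7 bar

Let X = conversion of C (basis 1 mol C); extent of reaction ξ = 0.5X.
At extent ξ: n_C = 1 − X; n_A = 0.5X.
Total moles n_T = 1 − 0.5X.
K_p = p_A / (p_C^2) with p_i = (n_i/n_T)·P.
At X = 0.396: the mole-fraction product g(X) = Π y_i^ν_i = 0.4353. Since K_p = g(X)·P^{-1}, P = (g/K_p)^(1/1) = (0.4353/0.256)^(1/1) = 1.7 bar.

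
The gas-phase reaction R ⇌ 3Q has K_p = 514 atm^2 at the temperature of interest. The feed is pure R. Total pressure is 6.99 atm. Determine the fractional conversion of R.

X = 0.804

Basis: 1 mol R initially; let X = conversion of R. Extent ξ = X.
Species balance: n_R = 1 − X; n_Q = 3X.
Summing: n_T = 1 + 2X.
Mole fractions y_i = n_i/n_T; K_p = p_Q^3 / (p_R) with p_i = y_i·P.
Setting this equal to 514 atm^2 and taking the physical root (0 < X < 1) gives X = 0.804.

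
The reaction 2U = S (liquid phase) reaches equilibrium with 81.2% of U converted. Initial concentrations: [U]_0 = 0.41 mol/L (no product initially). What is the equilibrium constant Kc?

Kc = 28 L/mol

Let X = conversion of U.
Concentrations: [U] = 0.41 − 0.41X; [S] = 0.205X.
At X = 0.812: [U] = 0.0771, [S] = 0.166.
Kc = [S] / ([U]^2) = 28 L/mol.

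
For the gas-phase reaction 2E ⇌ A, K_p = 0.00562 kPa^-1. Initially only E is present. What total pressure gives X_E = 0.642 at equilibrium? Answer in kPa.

P = 303 kPa

Basis: 1 mol E initially; let X = conversion of E. Extent ξ = 0.5X.
Moles: n_E = 1 − X; n_A = 0.5X.
Summing: n_T = 1 − 0.5X.
K_p = p_A / (p_E^2) with p_i = (n_i/n_T)·P.
At X = 0.642: the mole-fraction product g(X) = Π y_i^ν_i = 1.701. Since K_p = g(X)·P^{-1}, P = (g/K_p)^(1/1) = (1.701/0.00562)^(1/1) = 303 kPa.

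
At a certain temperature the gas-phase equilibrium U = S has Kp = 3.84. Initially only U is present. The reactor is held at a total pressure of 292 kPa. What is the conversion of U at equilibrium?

X = 0.793

Let X = conversion of U (basis 1 mol U); extent of reaction ξ = X.
At extent ξ: n_U = 1 − X; n_S = X.
Since Δν = 0, n_T = 1 throughout.
With p_i = (n_i/n_T)P, Kp = p_S / (p_U).
Substituting and setting equal to 3.84 gives a polynomial in X; the root in (0,1) is X = 0.793.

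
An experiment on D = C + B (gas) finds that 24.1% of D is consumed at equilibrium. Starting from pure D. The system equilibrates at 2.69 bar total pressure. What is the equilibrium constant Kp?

Basis: 1 mol D initially; let X = conversion of D. Extent ξ = X.
At extent ξ: n_D = 1 − X; n_C = X; n_B = X.
Summing: n_T = 1 + X.
At X = 0.241: n_D = 0.759, n_C = 0.241, n_B = 0.241, n_T = 1.24.
p_i = (n_i/n_T)·P. Kp = p_C p_B / (p_D) = 0.166 bar.

Kp = 0.166 bar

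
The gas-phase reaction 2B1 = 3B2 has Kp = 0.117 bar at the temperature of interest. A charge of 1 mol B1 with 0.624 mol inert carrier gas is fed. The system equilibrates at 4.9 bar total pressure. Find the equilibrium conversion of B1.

Basis: 1 mol B1 initially; let X = conversion of B1. Extent ξ = 0.5X.
Moles: n_B1 = 1 − X; n_B2 = 1.5X; n_I = 0.624 (inert).
n_T = Σnᵢ = 1.62 + 0.5X.
Mole fractions y_i = n_i/n_T; Kp = p_B2^3 / (p_B1^2) with p_i = y_i·P.
This yields a degree-3 equation in X; solving on (0,1), X = 0.199.

X = 0.199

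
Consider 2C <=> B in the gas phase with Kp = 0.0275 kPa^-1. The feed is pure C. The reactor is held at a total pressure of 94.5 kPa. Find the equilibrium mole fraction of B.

Basis: 1 mol C initially; let X = conversion of C. Extent ξ = 0.5X.
Mole table: n_C = 1 − X; n_B = 0.5X.
Total moles n_T = 1 − 0.5X.
y_i = n_i/n_T, p_i = y_i·P. Kp = p_B / (p_C^2).
Substituting and setting equal to 0.0275 kPa^-1 gives a polynomial in X; the root in (0,1) is X = 0.704.
Then n_B = 0.352, n_T = 0.648, so y_B = 0.543.

y_B = 0.543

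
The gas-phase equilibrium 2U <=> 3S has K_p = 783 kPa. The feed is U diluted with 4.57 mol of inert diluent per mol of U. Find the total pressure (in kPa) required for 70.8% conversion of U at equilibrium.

Let X = conversion of U (basis 1 mol U); extent of reaction ξ = 0.5X.
Mole table: n_U = 1 − X; n_S = 1.5X; n_I = 4.57 (inert).
Total moles n_T = 5.57 + 0.5X.
K_p = p_S^3 / (p_U^2) with p_i = (n_i/n_T)·P.
At X = 0.708: the mole-fraction product g(X) = Π y_i^ν_i = 2.371. Since K_p = g(X)·P^{1}, P = (K_p/g)^(1/1) = (783/2.371)^(1/1) = 330 kPa.

P = 330 kPa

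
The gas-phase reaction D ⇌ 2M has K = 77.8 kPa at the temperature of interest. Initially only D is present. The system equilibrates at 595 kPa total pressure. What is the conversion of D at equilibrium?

X = 0.178

Let X = conversion of D (basis 1 mol D); extent of reaction ξ = X.
Species balance: n_D = 1 − X; n_M = 2X.
Summing: n_T = 1 + X.
Mole fractions y_i = n_i/n_T; K = p_M^2 / (p_D) with p_i = y_i·P.
Setting this equal to 77.8 kPa and taking the physical root (0 < X < 1) gives X = 0.178.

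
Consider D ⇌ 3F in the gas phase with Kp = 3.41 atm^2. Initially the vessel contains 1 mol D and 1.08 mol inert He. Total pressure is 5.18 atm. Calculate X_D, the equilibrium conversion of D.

Basis: 1 mol D initially; let X = conversion of D. Extent ξ = X.
Mole table: n_D = 1 − X; n_F = 3X; n_I = 1.08 (inert).
Summing: n_T = 2.08 + 2X.
With p_i = (n_i/n_T)P, Kp = p_F^3 / (p_D).
Setting this equal to 3.41 atm^2 and taking the physical root (0 < X < 1) gives X = 0.287.

X = 0.287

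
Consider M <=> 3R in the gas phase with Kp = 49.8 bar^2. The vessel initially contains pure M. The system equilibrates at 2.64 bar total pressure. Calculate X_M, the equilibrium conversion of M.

X = 0.747

Basis: 1 mol M initially; let X = conversion of M. Extent ξ = X.
At extent ξ: n_M = 1 − X; n_R = 3X.
n_T = Σnᵢ = 1 + 2X.
y_i = n_i/n_T, p_i = y_i·P. Kp = p_R^3 / (p_M).
This yields a degree-3 equation in X; solving on (0,1), X = 0.747.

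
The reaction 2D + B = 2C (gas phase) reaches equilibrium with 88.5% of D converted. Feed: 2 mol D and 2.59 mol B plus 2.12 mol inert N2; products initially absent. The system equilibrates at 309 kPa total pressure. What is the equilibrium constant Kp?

Basis: 2 mol D initially; let X = conversion of D. Extent ξ = X.
At extent ξ: n_D = 2 − 2X; n_B = 2.59 − X; n_C = 2X; n_I = 2.12 (inert).
Total moles n_T = 6.71 − X.
At X = 0.885: n_D = 0.23, n_B = 1.7, n_C = 1.77, n_T = 5.83.
p_i = (n_i/n_T)·P. Kp = p_C^2 / (p_D^2 p_B) = 0.655 kPa^-1.

Kp = 0.655 kPa^-1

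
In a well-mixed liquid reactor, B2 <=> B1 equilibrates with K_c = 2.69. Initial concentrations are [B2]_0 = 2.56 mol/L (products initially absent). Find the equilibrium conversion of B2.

Let X = conversion of B2; extent ξ = 2.56·X mol/L.
Concentrations: [B2] = 2.56 − 2.56X; [B1] = 2.56X.
K_c = [B1] / ([B2]).
Solving K_c = 2.69 for X ∈ (0,1): X = 0.729.

X = 0.729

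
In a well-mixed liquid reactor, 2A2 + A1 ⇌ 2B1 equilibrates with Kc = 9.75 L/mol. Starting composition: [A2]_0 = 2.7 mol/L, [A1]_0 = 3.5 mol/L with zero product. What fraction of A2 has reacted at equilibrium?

X = 0.828

Let X = conversion of A2; extent ξ = 2.7X/2 mol/L.
Concentrations: [A2] = 2.7 − 2.7X; [A1] = 3.5 − 1.35X; [B1] = 2.7X.
Kc = [B1]^2 / ([A2]^2 [A1]).
Solving Kc = 9.75 for X ∈ (0,1): X = 0.828.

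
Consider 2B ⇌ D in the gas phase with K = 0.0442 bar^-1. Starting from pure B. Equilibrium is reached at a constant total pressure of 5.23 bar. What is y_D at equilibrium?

Let X = conversion of B (basis 1 mol B); extent of reaction ξ = 0.5X.
Species balance: n_B = 1 − X; n_D = 0.5X.
Summing: n_T = 1 − 0.5X.
Mole fractions y_i = n_i/n_T; K = p_D / (p_B^2) with p_i = y_i·P.
Substituting and setting equal to 0.0442 bar^-1 gives a polynomial in X; the root in (0,1) is X = 0.279.
Then n_D = 0.14, n_T = 0.86, so y_D = 0.162.

y_D = 0.162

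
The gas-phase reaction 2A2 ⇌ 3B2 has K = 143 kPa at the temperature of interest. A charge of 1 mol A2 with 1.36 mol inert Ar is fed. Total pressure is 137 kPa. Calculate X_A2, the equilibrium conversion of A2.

Basis: 1 mol A2 initially; let X = conversion of A2. Extent ξ = 0.5X.
Mole table: n_A2 = 1 − X; n_B2 = 1.5X; n_I = 1.36 (inert).
Total moles n_T = 2.36 + 0.5X.
With p_i = (n_i/n_T)P, K = p_B2^3 / (p_A2^2).
Setting this equal to 143 kPa and taking the physical root (0 < X < 1) gives X = 0.549.

X = 0.549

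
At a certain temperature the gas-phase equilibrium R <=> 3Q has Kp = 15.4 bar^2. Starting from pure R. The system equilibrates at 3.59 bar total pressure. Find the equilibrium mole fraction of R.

Basis: 1 mol R initially; let X = conversion of R. Extent ξ = X.
Species balance: n_R = 1 − X; n_Q = 3X.
n_T = Σnᵢ = 1 + 2X.
With p_i = (n_i/n_T)P, Kp = p_Q^3 / (p_R).
Equating to 15.4 bar^2 and solving on 0 < X < 1: X = 0.444.
Then n_R = 0.556, n_T = 1.89, so y_R = 0.294.

y_R = 0.294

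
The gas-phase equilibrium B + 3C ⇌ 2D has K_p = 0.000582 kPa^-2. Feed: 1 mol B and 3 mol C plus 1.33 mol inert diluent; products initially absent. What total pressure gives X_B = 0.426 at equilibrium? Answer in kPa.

P = 92.4 kPa

Basis: 1 mol B initially; let X = conversion of B. Extent ξ = X.
At extent ξ: n_B = 1 − X; n_C = 3 − 3X; n_D = 2X; n_I = 1.33 (inert).
Total moles n_T = 5.33 − 2X.
K_p = p_D^2 / (p_B p_C^3) with p_i = (n_i/n_T)·P.
At X = 0.426: the mole-fraction product g(X) = Π y_i^ν_i = 4.966. Since K_p = g(X)·P^{-2}, P = (g/K_p)^(1/2) = (4.966/0.000582)^(1/2) = 92.4 kPa.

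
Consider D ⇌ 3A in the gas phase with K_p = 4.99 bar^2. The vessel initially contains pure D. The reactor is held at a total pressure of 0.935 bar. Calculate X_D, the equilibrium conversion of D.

X = 0.711

Take 1 mol D as basis and let X be its fractional conversion, so ξ = X.
At extent ξ: n_D = 1 − X; n_A = 3X.
n_T = Σnᵢ = 1 + 2X.
With p_i = (n_i/n_T)P, K_p = p_A^3 / (p_D).
Substituting and setting equal to 4.99 bar^2 gives a polynomial in X; the root in (0,1) is X = 0.711.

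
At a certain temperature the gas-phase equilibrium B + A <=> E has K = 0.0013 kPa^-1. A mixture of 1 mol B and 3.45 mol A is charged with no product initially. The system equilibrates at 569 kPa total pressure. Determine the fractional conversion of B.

X = 0.359

Take 1 mol B as basis and let X be its fractional conversion, so ξ = X.
Species balance: n_B = 1 − X; n_A = 3.45 − X; n_E = X.
n_T = Σnᵢ = 4.45 − X.
Mole fractions y_i = n_i/n_T; K = p_E / (p_B p_A) with p_i = y_i·P.
Setting this equal to 0.0013 kPa^-1 and taking the physical root (0 < X < 1) gives X = 0.359.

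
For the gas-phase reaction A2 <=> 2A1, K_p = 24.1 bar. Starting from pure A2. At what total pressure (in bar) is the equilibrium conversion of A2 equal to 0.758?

Take 1 mol A2 as basis and let X be its fractional conversion, so ξ = X.
Species balance: n_A2 = 1 − X; n_A1 = 2X.
n_T = Σnᵢ = 1 + X.
K_p = p_A1^2 / (p_A2) with p_i = (n_i/n_T)·P.
At X = 0.758: the mole-fraction product g(X) = Π y_i^ν_i = 5.402. Since K_p = g(X)·P^{1}, P = (K_p/g)^(1/1) = (24.1/5.402)^(1/1) = 4.46 bar.

P = 4.46 bar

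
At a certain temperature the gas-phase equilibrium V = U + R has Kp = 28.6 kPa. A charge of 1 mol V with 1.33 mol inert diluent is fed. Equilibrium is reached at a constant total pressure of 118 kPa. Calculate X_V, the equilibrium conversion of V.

Let X = conversion of V (basis 1 mol V); extent of reaction ξ = X.
Species balance: n_V = 1 − X; n_U = X; n_R = X; n_I = 1.33 (inert).
Summing: n_T = 2.33 + X.
y_i = n_i/n_T, p_i = y_i·P. Kp = p_U p_R / (p_V).
Substituting and setting equal to 28.6 kPa gives a polynomial in X; the root in (0,1) is X = 0.557.

X = 0.557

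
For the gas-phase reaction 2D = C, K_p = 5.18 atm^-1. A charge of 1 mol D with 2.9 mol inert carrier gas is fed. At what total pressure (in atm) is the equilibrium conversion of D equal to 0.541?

P = 0.9 atm

Take 1 mol D as basis and let X be its fractional conversion, so ξ = 0.5X.
Mole table: n_D = 1 − X; n_C = 0.5X; n_I = 2.9 (inert).
n_T = Σnᵢ = 3.9 − 0.5X.
K_p = p_C / (p_D^2) with p_i = (n_i/n_T)·P.
At X = 0.541: the mole-fraction product g(X) = Π y_i^ν_i = 4.66. Since K_p = g(X)·P^{-1}, P = (g/K_p)^(1/1) = (4.66/5.18)^(1/1) = 0.9 atm.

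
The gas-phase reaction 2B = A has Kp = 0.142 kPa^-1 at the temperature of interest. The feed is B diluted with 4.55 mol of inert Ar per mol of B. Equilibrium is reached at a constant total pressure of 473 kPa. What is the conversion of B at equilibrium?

X = 0.823

Let X = conversion of B (basis 1 mol B); extent of reaction ξ = 0.5X.
At extent ξ: n_B = 1 − X; n_A = 0.5X; n_I = 4.55 (inert).
Total moles n_T = 5.55 − 0.5X.
y_i = n_i/n_T, p_i = y_i·P. Kp = p_A / (p_B^2).
Equating to 0.142 kPa^-1 and solving on 0 < X < 1: X = 0.823.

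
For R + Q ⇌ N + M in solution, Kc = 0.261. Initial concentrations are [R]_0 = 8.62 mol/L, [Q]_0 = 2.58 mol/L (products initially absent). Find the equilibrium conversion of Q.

Let X = conversion of Q; extent ξ = 2.58·X mol/L.
Concentrations: [R] = 8.62 − 2.58X; [Q] = 2.58 − 2.58X; [N] = 2.58X; [M] = 2.58X.
Kc = [N] [M] / ([R] [Q]).
Equating to 0.261: the physical root is X = 0.563.

X = 0.563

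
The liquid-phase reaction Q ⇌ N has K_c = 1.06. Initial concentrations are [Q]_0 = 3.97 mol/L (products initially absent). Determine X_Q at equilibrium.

X = 0.515

Let X = conversion of Q; extent ξ = 3.97·X mol/L.
Concentrations: [Q] = 3.97 − 3.97X; [N] = 3.97X.
K_c = [N] / ([Q]).
Solving K_c = 1.06 for X ∈ (0,1): X = 0.515.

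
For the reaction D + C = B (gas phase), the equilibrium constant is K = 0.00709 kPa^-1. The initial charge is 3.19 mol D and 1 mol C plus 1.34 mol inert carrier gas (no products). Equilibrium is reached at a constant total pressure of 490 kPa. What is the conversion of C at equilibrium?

Take 1 mol C as basis and let X be its fractional conversion, so ξ = X.
Mole table: n_D = 3.19 − X; n_C = 1 − X; n_B = X; n_I = 1.34 (inert).
n_T = Σnᵢ = 5.53 − X.
With p_i = (n_i/n_T)P, K = p_B / (p_D p_C).
Equating to 0.00709 kPa^-1 and solving on 0 < X < 1: X = 0.644.

X = 0.644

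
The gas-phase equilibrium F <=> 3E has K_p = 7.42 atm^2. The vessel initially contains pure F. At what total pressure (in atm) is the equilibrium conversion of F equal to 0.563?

Let X = conversion of F (basis 1 mol F); extent of reaction ξ = X.
Moles: n_F = 1 − X; n_E = 3X.
Summing: n_T = 1 + 2X.
K_p = p_E^3 / (p_F) with p_i = (n_i/n_T)·P.
At X = 0.563: the mole-fraction product g(X) = Π y_i^ν_i = 2.439. Since K_p = g(X)·P^{2}, P = (K_p/g)^(1/2) = (7.42/2.439)^(1/2) = 1.74 atm.

P = 1.74 atm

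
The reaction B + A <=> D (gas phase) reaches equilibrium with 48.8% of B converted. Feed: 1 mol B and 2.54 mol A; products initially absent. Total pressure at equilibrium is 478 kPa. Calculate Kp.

Kp = 0.00297 kPa^-1

Take 1 mol B as basis and let X be its fractional conversion, so ξ = X.
Species balance: n_B = 1 − X; n_A = 2.54 − X; n_D = X.
n_T = Σnᵢ = 3.54 − X.
At X = 0.488: n_B = 0.512, n_A = 2.05, n_D = 0.488, n_T = 3.05.
p_i = (n_i/n_T)·P. Kp = p_D / (p_B p_A) = 0.00297 kPa^-1.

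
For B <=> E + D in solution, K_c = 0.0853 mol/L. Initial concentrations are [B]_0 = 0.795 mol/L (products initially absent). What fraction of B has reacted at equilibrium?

Let X = conversion of B; extent ξ = 0.795·X mol/L.
Concentrations: [B] = 0.795 − 0.795X; [E] = 0.795X; [D] = 0.795X.
K_c = [E] [D] / ([B]).
Equating to 0.0853 mol/L: the physical root is X = 0.278.

X = 0.278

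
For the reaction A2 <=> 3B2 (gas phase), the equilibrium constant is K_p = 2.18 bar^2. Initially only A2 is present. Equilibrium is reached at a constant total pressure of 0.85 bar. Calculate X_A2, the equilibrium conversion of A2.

Let X = conversion of A2 (basis 1 mol A2); extent of reaction ξ = X.
Moles: n_A2 = 1 − X; n_B2 = 3X.
n_T = Σnᵢ = 1 + 2X.
With p_i = (n_i/n_T)P, K_p = p_B2^3 / (p_A2).
Equating to 2.18 bar^2 and solving on 0 < X < 1: X = 0.600.

X = 0.600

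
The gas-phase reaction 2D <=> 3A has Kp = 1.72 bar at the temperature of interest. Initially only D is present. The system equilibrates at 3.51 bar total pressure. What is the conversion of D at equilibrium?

Let X = conversion of D (basis 1 mol D); extent of reaction ξ = 0.5X.
Moles: n_D = 1 − X; n_A = 1.5X.
Summing: n_T = 1 + 0.5X.
Mole fractions y_i = n_i/n_T; Kp = p_A^3 / (p_D^2) with p_i = y_i·P.
Equating to 1.72 bar and solving on 0 < X < 1: X = 0.398.

X = 0.398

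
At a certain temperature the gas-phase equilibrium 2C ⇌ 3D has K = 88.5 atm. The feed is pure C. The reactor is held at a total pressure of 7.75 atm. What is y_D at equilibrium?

Let X = conversion of C (basis 1 mol C); extent of reaction ξ = 0.5X.
Moles: n_C = 1 − X; n_D = 1.5X.
Total moles n_T = 1 + 0.5X.
With p_i = (n_i/n_T)P, K = p_D^3 / (p_C^2).
Substituting and setting equal to 88.5 atm gives a polynomial in X; the root in (0,1) is X = 0.717.
Then n_D = 1.08, n_T = 1.36, so y_D = 0.792.

y_D = 0.792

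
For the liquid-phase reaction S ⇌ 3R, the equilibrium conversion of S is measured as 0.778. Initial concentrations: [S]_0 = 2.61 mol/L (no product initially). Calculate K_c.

K_c = 390 (mol/L)^2

Let X = conversion of S.
Concentrations: [S] = 2.61 − 2.61X; [R] = 7.83X.
At X = 0.778: [S] = 0.579, [R] = 6.09.
K_c = [R]^3 / ([S]) = 390 (mol/L)^2.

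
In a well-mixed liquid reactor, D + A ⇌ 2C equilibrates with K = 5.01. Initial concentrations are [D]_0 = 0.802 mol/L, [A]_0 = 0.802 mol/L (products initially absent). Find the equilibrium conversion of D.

Let X = conversion of D; extent ξ = 0.802·X mol/L.
Concentrations: [D] = 0.802 − 0.802X; [A] = 0.802 − 0.802X; [C] = 1.6X.
K = [C]^2 / ([D] [A]).
Solving K = 5.01 for X ∈ (0,1): X = 0.528.

X = 0.528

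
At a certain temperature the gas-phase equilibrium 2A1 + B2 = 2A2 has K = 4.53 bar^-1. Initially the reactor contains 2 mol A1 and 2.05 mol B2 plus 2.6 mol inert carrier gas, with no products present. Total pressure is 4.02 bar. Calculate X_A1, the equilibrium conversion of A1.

X = 0.672

Basis: 2 mol A1 initially; let X = conversion of A1. Extent ξ = X.
Moles: n_A1 = 2 − 2X; n_B2 = 2.05 − X; n_A2 = 2X; n_I = 2.6 (inert).
Total moles n_T = 6.65 − X.
Mole fractions y_i = n_i/n_T; K = p_A2^2 / (p_A1^2 p_B2) with p_i = y_i·P.
Substituting and setting equal to 4.53 bar^-1 gives a polynomial in X; the root in (0,1) is X = 0.672.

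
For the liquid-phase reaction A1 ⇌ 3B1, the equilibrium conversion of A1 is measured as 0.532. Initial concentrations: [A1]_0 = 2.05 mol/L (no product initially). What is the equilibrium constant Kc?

Kc = 36.5 (mol/L)^2

Let X = conversion of A1.
Concentrations: [A1] = 2.05 − 2.05X; [B1] = 6.15X.
At X = 0.532: [A1] = 0.959, [B1] = 3.27.
Kc = [B1]^3 / ([A1]) = 36.5 (mol/L)^2.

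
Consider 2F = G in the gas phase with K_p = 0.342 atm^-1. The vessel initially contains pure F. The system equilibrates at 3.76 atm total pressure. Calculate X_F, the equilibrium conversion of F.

X = 0.597

Take 1 mol F as basis and let X be its fractional conversion, so ξ = 0.5X.
Species balance: n_F = 1 − X; n_G = 0.5X.
n_T = Σnᵢ = 1 − 0.5X.
y_i = n_i/n_T, p_i = y_i·P. K_p = p_G / (p_F^2).
Substituting and setting equal to 0.342 atm^-1 gives a polynomial in X; the root in (0,1) is X = 0.597.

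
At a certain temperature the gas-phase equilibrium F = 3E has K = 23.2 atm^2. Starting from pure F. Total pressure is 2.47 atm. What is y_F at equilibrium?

Take 1 mol F as basis and let X be its fractional conversion, so ξ = X.
Species balance: n_F = 1 − X; n_E = 3X.
n_T = Σnᵢ = 1 + 2X.
With p_i = (n_i/n_T)P, K = p_E^3 / (p_F).
Substituting and setting equal to 23.2 atm^2 gives a polynomial in X; the root in (0,1) is X = 0.641.
Then n_F = 0.359, n_T = 2.28, so y_F = 0.157.

y_F = 0.157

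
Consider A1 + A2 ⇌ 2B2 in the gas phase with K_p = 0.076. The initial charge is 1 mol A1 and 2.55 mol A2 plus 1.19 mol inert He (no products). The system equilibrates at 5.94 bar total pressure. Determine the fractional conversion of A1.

X = 0.191

Let X = conversion of A1 (basis 1 mol A1); extent of reaction ξ = X.
At extent ξ: n_A1 = 1 − X; n_A2 = 2.55 − X; n_B2 = 2X; n_I = 1.19 (inert).
Since Δν = 0, n_T = 4.74 throughout.
With p_i = (n_i/n_T)P, K_p = p_B2^2 / (p_A1 p_A2).
This yields a degree-2 equation in X; solving on (0,1), X = 0.191.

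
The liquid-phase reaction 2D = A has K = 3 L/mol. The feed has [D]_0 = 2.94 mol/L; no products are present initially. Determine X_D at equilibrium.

Let X = conversion of D; extent ξ = 2.94X/2 mol/L.
Concentrations: [D] = 2.94 − 2.94X; [A] = 1.47X.
K = [A] / ([D]^2).
Solving K = 3 for X ∈ (0,1): X = 0.789.

X = 0.789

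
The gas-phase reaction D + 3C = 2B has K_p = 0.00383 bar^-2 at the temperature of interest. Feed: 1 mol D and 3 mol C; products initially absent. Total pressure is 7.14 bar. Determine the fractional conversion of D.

Let X = conversion of D (basis 1 mol D); extent of reaction ξ = X.
Mole table: n_D = 1 − X; n_C = 3 − 3X; n_B = 2X.
n_T = Σnᵢ = 4 − 2X.
y_i = n_i/n_T, p_i = y_i·P. K_p = p_B^2 / (p_D p_C^3).
Setting this equal to 0.00383 bar^-2 and taking the physical root (0 < X < 1) gives X = 0.203.

X = 0.203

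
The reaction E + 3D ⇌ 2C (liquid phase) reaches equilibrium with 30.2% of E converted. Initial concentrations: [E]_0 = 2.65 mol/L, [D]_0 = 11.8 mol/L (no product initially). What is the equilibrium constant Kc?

Let X = conversion of E.
Concentrations: [E] = 2.65 − 2.65X; [D] = 11.8 − 7.95X; [C] = 5.3X.
At X = 0.302: [E] = 1.85, [D] = 9.4, [C] = 1.6.
Kc = [C]^2 / ([E] [D]^3) = 0.00167 (mol/L)^-2.

Kc = 0.00167 (mol/L)^-2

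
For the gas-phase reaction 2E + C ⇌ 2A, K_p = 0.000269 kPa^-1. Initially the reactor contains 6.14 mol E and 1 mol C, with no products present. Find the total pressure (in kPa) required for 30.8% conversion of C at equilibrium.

Let X = conversion of C (basis 1 mol C); extent of reaction ξ = X.
Mole table: n_E = 6.14 − 2X; n_C = 1 − X; n_A = 2X.
Summing: n_T = 7.14 − X.
K_p = p_A^2 / (p_E^2 p_C) with p_i = (n_i/n_T)·P.
At X = 0.308: the mole-fraction product g(X) = Π y_i^ν_i = 0.1228. Since K_p = g(X)·P^{-1}, P = (g/K_p)^(1/1) = (0.1228/0.000269)^(1/1) = 456 kPa.

P = 456 kPa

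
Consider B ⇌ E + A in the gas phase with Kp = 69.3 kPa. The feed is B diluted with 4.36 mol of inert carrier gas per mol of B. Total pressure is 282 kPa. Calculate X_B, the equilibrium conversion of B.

Basis: 1 mol B initially; let X = conversion of B. Extent ξ = X.
At extent ξ: n_B = 1 − X; n_E = X; n_A = X; n_I = 4.36 (inert).
Total moles n_T = 5.36 + X.
With p_i = (n_i/n_T)P, Kp = p_E p_A / (p_B).
Equating to 69.3 kPa and solving on 0 < X < 1: X = 0.685.

X = 0.685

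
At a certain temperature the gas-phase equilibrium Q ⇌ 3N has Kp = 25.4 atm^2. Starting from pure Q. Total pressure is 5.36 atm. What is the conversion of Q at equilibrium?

X = 0.399

Take 1 mol Q as basis and let X be its fractional conversion, so ξ = X.
Mole table: n_Q = 1 − X; n_N = 3X.
Total moles n_T = 1 + 2X.
Mole fractions y_i = n_i/n_T; Kp = p_N^3 / (p_Q) with p_i = y_i·P.
This yields a degree-3 equation in X; solving on (0,1), X = 0.399.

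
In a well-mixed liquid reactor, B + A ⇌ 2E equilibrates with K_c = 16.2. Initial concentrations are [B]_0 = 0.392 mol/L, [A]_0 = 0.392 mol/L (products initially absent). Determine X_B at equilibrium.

Let X = conversion of B; extent ξ = 0.392·X mol/L.
Concentrations: [B] = 0.392 − 0.392X; [A] = 0.392 − 0.392X; [E] = 0.784X.
K_c = [E]^2 / ([B] [A]).
Equating to 16.2: the physical root is X = 0.668.

X = 0.668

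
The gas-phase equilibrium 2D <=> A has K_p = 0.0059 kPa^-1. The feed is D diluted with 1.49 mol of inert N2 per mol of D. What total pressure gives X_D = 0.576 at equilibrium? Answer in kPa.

Basis: 1 mol D initially; let X = conversion of D. Extent ξ = 0.5X.
Species balance: n_D = 1 − X; n_A = 0.5X; n_I = 1.49 (inert).
Total moles n_T = 2.49 − 0.5X.
K_p = p_A / (p_D^2) with p_i = (n_i/n_T)·P.
At X = 0.576: the mole-fraction product g(X) = Π y_i^ν_i = 3.528. Since K_p = g(X)·P^{-1}, P = (g/K_p)^(1/1) = (3.528/0.0059)^(1/1) = 598 kPa.

P = 598 kPa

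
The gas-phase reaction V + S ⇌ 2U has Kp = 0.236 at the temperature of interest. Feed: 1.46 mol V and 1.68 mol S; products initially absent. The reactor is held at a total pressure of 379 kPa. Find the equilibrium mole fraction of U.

y_U = 0.195

Let X = conversion of V (basis 1.46 mol V); extent of reaction ξ = 1.46X.
At extent ξ: n_V = 1.46 − 1.46X; n_S = 1.68 − 1.46X; n_U = 2.92X.
Total moles n_T = 3.14 (Δν = 0, constant).
With p_i = (n_i/n_T)P, Kp = p_U^2 / (p_V p_S).
Setting this equal to 0.236 and taking the physical root (0 < X < 1) gives X = 0.210.
Then n_U = 0.612, n_T = 3.14, so y_U = 0.195.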